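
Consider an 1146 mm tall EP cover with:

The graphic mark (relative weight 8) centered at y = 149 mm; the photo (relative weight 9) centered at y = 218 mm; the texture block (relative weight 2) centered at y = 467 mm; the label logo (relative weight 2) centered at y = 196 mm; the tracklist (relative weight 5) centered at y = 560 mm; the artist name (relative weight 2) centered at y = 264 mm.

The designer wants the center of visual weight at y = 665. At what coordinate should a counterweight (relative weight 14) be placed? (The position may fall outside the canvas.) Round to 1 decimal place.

y ≈ 1437.3

New total weight: (8 + 9 + 2 + 2 + 5 + 2) + 14 = 42.
Along y: (7808 + 14·y) / 42 = 665 (existing moment 8·149 + 9·218 + 2·467 + 2·196 + 5·560 + 2·264 = 7808) ⇒ y = (27930 − 7808) / 14 ≈ 1437.29.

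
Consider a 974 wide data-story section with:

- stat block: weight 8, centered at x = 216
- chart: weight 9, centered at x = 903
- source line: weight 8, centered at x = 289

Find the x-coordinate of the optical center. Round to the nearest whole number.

x ≈ 487

Weights sum to 8 + 9 + 8 = 25.
Σw·x = 8·216 + 9·903 + 8·289 = 12167, so x̄ = 12167/25 ≈ 486.68.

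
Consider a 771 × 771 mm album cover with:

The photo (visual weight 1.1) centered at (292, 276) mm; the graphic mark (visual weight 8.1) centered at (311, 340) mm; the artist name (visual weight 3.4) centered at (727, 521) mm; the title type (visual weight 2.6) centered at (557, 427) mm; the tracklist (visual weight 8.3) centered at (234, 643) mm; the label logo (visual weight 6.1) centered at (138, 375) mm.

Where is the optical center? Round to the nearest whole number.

(322, 458)

Total weight = 1.1 + 8.1 + 3.4 + 2.6 + 8.3 + 6.1 = 29.6.
Σw·x = 1.1·292 + 8.1·311 + 3.4·727 + 2.6·557 + 8.3·234 + 6.1·138 = 9544.3, so x̄ = 9544.3/29.6 ≈ 322.44.
Σw·y = 1.1·276 + 8.1·340 + 3.4·521 + 2.6·427 + 8.3·643 + 6.1·375 = 13563.6, so ȳ = 13563.6/29.6 ≈ 458.23.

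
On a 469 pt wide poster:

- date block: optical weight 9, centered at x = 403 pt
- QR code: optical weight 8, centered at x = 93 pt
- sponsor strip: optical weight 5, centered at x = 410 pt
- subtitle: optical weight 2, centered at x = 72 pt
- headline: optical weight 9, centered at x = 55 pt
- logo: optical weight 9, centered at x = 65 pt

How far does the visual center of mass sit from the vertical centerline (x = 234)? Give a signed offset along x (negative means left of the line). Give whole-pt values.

≈ -52 pt

Σw = 9 + 8 + 5 + 2 + 9 + 9 = 42.
x-moment: 9·403 + 8·93 + 5·410 + 2·72 + 9·55 + 9·65 = 7645; centroid 7645/42 ≈ 182.02.
Difference: 182.02 − 234 ≈ -51.98.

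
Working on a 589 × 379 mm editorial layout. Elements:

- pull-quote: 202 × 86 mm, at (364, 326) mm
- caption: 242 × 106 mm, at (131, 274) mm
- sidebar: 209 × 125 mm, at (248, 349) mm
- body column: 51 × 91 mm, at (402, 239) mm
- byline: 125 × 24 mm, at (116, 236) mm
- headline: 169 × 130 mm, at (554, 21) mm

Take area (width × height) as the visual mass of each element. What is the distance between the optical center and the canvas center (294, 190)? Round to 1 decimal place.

≈ 56.0 mm

Taking area as weight: pull-quote 202·86 = 17372, caption 242·106 = 25652, sidebar 209·125 = 26125, body column 51·91 = 4641, byline 125·24 = 3000, headline 169·130 = 21970. Sum 98760.
x: (17372·364 + 25652·131 + 26125·248 + 4641·402 + 3000·116 + 21970·554) / 98760 = 30547882 / 98760 ≈ 309.31
y: (17372·326 + 25652·274 + 26125·349 + 4641·239 + 3000·236 + 21970·21) / 98760 = 24088114 / 98760 ≈ 243.91
Relative to (294, 190): Δ = (15.31, 53.91); |Δ| = √(15.31² + 53.91²) ≈ 56.04.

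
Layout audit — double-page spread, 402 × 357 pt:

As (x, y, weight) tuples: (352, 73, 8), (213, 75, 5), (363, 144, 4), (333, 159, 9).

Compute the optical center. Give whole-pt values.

(320, 114)

Total weight = 8 + 5 + 4 + 9 = 26.
Σw·x = 8·352 + 5·213 + 4·363 + 9·333 = 8330, so x̄ = 8330/26 ≈ 320.38.
Σw·y = 8·73 + 5·75 + 4·144 + 9·159 = 2966, so ȳ = 2966/26 ≈ 114.08.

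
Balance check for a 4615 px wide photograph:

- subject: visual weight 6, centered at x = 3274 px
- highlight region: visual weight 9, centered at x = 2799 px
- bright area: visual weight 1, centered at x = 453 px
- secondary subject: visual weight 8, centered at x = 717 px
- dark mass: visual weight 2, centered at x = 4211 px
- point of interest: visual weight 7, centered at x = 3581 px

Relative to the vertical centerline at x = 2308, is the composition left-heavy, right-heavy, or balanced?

right-heavy

Weights sum to 6 + 9 + 1 + 8 + 2 + 7 = 33.
Σw·x = 84513; x̄ = 84513/33 ≈ 2561.00.
Since 2561.0 is right of 2308, the composition reads right-heavy.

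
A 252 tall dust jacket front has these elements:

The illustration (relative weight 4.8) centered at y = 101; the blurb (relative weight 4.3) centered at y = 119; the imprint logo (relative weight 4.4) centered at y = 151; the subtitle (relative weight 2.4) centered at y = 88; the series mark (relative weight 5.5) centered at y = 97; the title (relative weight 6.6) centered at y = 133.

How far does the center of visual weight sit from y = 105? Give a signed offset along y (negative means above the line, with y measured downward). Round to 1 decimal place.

Σw = 4.8 + 4.3 + 4.4 + 2.4 + 5.5 + 6.6 = 28.0.
Σw·y = 3283.4; ȳ = 3283.4/28.0 ≈ 117.26.
Offset from y = 105: 117.26 − 105 ≈ 12.26.

≈ 12.3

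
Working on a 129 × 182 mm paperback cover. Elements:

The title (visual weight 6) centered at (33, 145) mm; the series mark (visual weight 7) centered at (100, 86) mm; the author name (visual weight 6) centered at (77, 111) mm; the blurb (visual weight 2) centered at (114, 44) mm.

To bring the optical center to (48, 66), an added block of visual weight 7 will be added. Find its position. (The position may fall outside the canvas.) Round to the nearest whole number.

(-35, -54)

After adding the added block, total weight = 6 + 7 + 6 + 2 + 7 = 28.
Along x: (1588 + 7·x) / 28 = 48 (existing moment 6·33 + 7·100 + 6·77 + 2·114 = 1588) ⇒ x = (1344 − 1588) / 7 ≈ -34.86.
Along y: (2226 + 7·y) / 28 = 66 (existing moment 6·145 + 7·86 + 6·111 + 2·44 = 2226) ⇒ y = (1848 − 2226) / 7 ≈ -54.00.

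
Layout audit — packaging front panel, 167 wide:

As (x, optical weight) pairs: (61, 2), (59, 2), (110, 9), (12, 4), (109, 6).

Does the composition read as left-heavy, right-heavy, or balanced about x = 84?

Weights sum to 2 + 2 + 9 + 4 + 6 = 23.
x: (2·61 + 2·59 + 9·110 + 4·12 + 6·109) / 23 = 1932 / 23 ≈ 84.00
84.00 = 84 exactly: balanced.

balanced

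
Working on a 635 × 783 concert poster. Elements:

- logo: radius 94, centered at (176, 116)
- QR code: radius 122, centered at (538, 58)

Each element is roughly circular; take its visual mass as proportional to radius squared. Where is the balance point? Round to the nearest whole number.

r² weights: logo 94² = 8836, QR code 122² = 14884. Total = 23720.
Σw·x = 8836·176 + 14884·538 = 9562728, so x̄ = 9562728/23720 ≈ 403.15.
Σw·y = 8836·116 + 14884·58 = 1888248, so ȳ = 1888248/23720 ≈ 79.61.

(403, 80)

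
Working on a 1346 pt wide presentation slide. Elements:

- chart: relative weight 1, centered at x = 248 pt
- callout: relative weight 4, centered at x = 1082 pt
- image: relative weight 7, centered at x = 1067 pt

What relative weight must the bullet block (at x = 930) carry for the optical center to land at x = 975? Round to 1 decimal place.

w ≈ 7.7

Known weights sum to 1 + 4 + 7 = 12; their moment is 1·248 + 4·1082 + 7·1067 = 12045.
For the centroid to hit 975: (12045 + w·930) / (12 + w) = 975.
Solving: w = (975·12 − 12045) / (930 − 975) = -345 / -45 ≈ 7.67.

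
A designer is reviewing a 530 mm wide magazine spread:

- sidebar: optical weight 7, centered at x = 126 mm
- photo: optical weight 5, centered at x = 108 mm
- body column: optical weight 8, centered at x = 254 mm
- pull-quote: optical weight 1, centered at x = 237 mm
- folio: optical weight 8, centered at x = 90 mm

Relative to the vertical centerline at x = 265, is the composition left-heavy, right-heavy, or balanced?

left-heavy

Σw = 7 + 5 + 8 + 1 + 8 = 29.
Σw·x = 7·126 + 5·108 + 8·254 + 1·237 + 8·90 = 4411, so x̄ = 4411/29 ≈ 152.10.
152.1 lies left of the midline 265, so the layout is left-heavy.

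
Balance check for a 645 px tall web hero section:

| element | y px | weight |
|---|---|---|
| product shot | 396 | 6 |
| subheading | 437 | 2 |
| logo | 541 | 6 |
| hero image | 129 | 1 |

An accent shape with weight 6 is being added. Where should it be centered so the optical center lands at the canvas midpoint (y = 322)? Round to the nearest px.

y ≈ 23

With the accent shape, Σw becomes 6 + 2 + 6 + 1 + 6 = 21.
y: need Σw·y = 21·322 = 6762. Existing = 6·396 + 2·437 + 6·541 + 1·129 = 6625. Remainder 137 / 6 ≈ 22.83.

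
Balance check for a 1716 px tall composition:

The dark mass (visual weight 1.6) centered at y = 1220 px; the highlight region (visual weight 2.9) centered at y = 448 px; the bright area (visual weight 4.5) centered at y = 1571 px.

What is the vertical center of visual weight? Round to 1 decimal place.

Weights sum to 1.6 + 2.9 + 4.5 = 9.0.
y: (1.6·1220 + 2.9·448 + 4.5·1571) / 9.0 = 10320.7 / 9.0 ≈ 1146.74

y ≈ 1146.7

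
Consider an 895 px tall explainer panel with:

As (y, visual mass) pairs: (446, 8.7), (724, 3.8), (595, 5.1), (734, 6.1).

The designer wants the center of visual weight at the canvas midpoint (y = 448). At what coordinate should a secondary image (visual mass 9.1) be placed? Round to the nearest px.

After adding the secondary image, total weight = 8.7 + 3.8 + 5.1 + 6.1 + 9.1 = 32.8.
y: need Σw·y = 32.8·448 = 14694.4. Existing = 8.7·446 + 3.8·724 + 5.1·595 + 6.1·734 = 14143.3. Remainder 551.1 / 9.1 ≈ 60.56.

y ≈ 61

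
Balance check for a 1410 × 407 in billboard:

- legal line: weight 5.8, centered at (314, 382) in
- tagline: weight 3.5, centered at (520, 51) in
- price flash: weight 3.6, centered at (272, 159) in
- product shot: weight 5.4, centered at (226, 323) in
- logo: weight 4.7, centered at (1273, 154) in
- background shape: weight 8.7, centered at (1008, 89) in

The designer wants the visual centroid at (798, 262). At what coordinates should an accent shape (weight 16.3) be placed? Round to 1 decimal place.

(1086.5, 390.6)

After adding the accent shape, total weight = 5.8 + 3.5 + 3.6 + 5.4 + 4.7 + 8.7 + 16.3 = 48.0.
x: need Σw·x = 48.0·798 = 38304.0. Existing = 5.8·314 + 3.5·520 + 3.6·272 + 5.4·226 + 4.7·1273 + 8.7·1008 = 20593.5. Remainder 17710.5 / 16.3 ≈ 1086.53.
y: need Σw·y = 48.0·262 = 12576.0. Existing = 5.8·382 + 3.5·51 + 3.6·159 + 5.4·323 + 4.7·154 + 8.7·89 = 6208.8. Remainder 6367.2 / 16.3 ≈ 390.63.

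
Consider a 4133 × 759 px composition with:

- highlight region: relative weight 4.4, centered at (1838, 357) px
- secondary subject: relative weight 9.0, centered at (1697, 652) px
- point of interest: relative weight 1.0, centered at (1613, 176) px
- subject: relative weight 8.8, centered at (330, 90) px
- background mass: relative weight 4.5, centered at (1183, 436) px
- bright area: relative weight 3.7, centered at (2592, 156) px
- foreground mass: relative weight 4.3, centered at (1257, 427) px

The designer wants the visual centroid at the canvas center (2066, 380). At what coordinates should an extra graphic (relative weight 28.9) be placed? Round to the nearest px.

After adding the extra graphic, total weight = 4.4 + 9.0 + 1.0 + 8.8 + 4.5 + 3.7 + 4.3 + 28.9 = 64.6.
x: need Σw·x = 64.6·2066 = 133463.6. Existing = 4.4·1838 + 9.0·1697 + 1.0·1613 + 8.8·330 + 4.5·1183 + 3.7·2592 + 4.3·1257 = 48196.2. Remainder 85267.4 / 28.9 ≈ 2950.43.
y: need Σw·y = 64.6·380 = 24548.0. Existing = 4.4·357 + 9.0·652 + 1.0·176 + 8.8·90 + 4.5·436 + 3.7·156 + 4.3·427 = 12782.1. Remainder 11765.9 / 28.9 ≈ 407.12.

(2950, 407)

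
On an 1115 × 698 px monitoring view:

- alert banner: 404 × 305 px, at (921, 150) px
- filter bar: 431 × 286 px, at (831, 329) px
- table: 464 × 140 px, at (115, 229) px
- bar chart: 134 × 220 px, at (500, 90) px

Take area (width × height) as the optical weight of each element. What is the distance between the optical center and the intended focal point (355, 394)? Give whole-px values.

≈ 383 px

Taking area as weight: alert banner 404·305 = 123220, filter bar 431·286 = 123266, table 464·140 = 64960, bar chart 134·220 = 29480. Sum 340926.
x-moment: 123220·921 + 123266·831 + 64960·115 + 29480·500 = 238130066; centroid 238130066/340926 ≈ 698.48.
y-moment: 123220·150 + 123266·329 + 64960·229 + 29480·90 = 76566554; centroid 76566554/340926 ≈ 224.58.
From (355, 394): dx = 343.48, dy = -169.42, so the distance is √(dx²+dy²) ≈ 382.99.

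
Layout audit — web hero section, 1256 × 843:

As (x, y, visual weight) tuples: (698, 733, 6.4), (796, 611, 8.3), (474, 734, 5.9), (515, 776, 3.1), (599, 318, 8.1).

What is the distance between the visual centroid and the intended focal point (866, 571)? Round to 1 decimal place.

Weights sum to 6.4 + 8.3 + 5.9 + 3.1 + 8.1 = 31.8.
x: (6.4·698 + 8.3·796 + 5.9·474 + 3.1·515 + 8.1·599) / 31.8 = 20319.0 / 31.8 ≈ 638.96
y: (6.4·733 + 8.3·611 + 5.9·734 + 3.1·776 + 8.1·318) / 31.8 = 19074.5 / 31.8 ≈ 599.83
Offset from (866, 571): Δx ≈ -227.04, Δy ≈ 28.83; distance = √(Δx² + Δy²) ≈ 228.86.

≈ 228.9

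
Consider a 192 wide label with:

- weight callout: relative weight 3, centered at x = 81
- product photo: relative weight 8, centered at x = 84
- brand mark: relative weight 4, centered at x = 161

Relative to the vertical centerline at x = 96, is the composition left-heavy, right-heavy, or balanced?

right-heavy

Total weight = 3 + 8 + 4 = 15.
Σw·x = 3·81 + 8·84 + 4·161 = 1559, so x̄ = 1559/15 ≈ 103.93.
103.9 lies right of the midline 96, so the layout is right-heavy.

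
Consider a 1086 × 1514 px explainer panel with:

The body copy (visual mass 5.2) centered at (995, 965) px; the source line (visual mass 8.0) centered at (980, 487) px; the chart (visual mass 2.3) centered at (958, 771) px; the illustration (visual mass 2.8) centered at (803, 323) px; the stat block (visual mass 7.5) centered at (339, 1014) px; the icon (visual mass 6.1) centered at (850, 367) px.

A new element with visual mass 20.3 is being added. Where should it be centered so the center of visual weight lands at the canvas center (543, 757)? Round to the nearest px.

After adding the new element, total weight = 5.2 + 8.0 + 2.3 + 2.8 + 7.5 + 6.1 + 20.3 = 52.2.
x: need Σw·x = 52.2·543 = 28344.6. Existing = 5.2·995 + 8.0·980 + 2.3·958 + 2.8·803 + 7.5·339 + 6.1·850 = 25193.3. Remainder 3151.3 / 20.3 ≈ 155.24.
y: need Σw·y = 52.2·757 = 39515.4. Existing = 5.2·965 + 8.0·487 + 2.3·771 + 2.8·323 + 7.5·1014 + 6.1·367 = 21435.4. Remainder 18080.0 / 20.3 ≈ 890.64.

(155, 891)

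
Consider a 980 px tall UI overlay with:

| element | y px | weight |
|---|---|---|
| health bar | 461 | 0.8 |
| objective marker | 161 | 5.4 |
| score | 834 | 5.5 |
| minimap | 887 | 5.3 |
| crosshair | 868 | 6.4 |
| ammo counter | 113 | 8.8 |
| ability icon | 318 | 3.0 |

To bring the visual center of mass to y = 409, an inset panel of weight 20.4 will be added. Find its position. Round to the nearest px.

y ≈ 231

New total weight: (0.8 + 5.4 + 5.5 + 5.3 + 6.4 + 8.8 + 3.0) + 20.4 = 55.6.
y: target moment 55.6×409 = 22740.4; current 0.8·461 + 5.4·161 + 5.5·834 + 5.3·887 + 6.4·868 + 8.8·113 + 3.0·318 = 18029.9; the inset panel supplies 4710.5, so y = 4710.5/20.4 ≈ 230.91.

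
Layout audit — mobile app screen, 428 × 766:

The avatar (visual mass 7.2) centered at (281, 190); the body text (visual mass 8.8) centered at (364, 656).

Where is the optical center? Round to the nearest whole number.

(327, 446)

Σw = 7.2 + 8.8 = 16.0.
x-moment: 7.2·281 + 8.8·364 = 5226.4; centroid 5226.4/16.0 ≈ 326.65.
y-moment: 7.2·190 + 8.8·656 = 7140.8; centroid 7140.8/16.0 ≈ 446.30.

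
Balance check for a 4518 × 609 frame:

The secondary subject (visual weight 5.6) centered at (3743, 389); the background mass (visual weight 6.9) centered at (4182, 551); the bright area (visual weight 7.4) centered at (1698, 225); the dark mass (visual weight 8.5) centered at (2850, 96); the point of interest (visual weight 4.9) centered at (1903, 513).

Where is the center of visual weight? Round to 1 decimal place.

Total weight = 5.6 + 6.9 + 7.4 + 8.5 + 4.9 = 33.3.
x-moment: 5.6·3743 + 6.9·4182 + 7.4·1698 + 8.5·2850 + 4.9·1903 = 95931.5; centroid 95931.5/33.3 ≈ 2880.83.
y-moment: 5.6·389 + 6.9·551 + 7.4·225 + 8.5·96 + 4.9·513 = 10975.0; centroid 10975.0/33.3 ≈ 329.58.

(2880.8, 329.6)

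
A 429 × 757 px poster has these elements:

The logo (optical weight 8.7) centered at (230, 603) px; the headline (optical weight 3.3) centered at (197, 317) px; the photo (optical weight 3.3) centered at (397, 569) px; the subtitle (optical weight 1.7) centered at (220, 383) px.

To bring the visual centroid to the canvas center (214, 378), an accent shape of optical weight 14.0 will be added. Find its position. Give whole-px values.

(164, 207)

After adding the accent shape, total weight = 8.7 + 3.3 + 3.3 + 1.7 + 14.0 = 31.0.
x: target moment 31.0×214 = 6634.0; current 8.7·230 + 3.3·197 + 3.3·397 + 1.7·220 = 4335.2; the accent shape supplies 2298.8, so x = 2298.8/14.0 ≈ 164.20.
y: target moment 31.0×378 = 11718.0; current 8.7·603 + 3.3·317 + 3.3·569 + 1.7·383 = 8821.0; the accent shape supplies 2897.0, so y = 2897.0/14.0 ≈ 206.93.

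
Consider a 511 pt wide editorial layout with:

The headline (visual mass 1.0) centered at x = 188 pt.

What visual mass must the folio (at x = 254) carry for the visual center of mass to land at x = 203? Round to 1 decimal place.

w ≈ 0.3

Known: weight 1.0 with moment 1.0·188 = 188.0.
For the centroid to hit 203: (188.0 + w·254) / (1.0 + w) = 203.
Rearranging, w·(254 − 203) = 203·1.0 − 188.0 = 15.0, so w ≈ 15.0/51 = 0.29.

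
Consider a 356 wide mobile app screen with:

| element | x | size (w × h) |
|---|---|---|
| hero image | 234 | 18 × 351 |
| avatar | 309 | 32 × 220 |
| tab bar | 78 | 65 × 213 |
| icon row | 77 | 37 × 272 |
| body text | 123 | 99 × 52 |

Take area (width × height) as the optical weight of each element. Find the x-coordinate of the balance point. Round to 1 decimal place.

x ≈ 144.8

Taking area as weight: hero image 18·351 = 6318, avatar 32·220 = 7040, tab bar 65·213 = 13845, icon row 37·272 = 10064, body text 99·52 = 5148. Sum 42415.
x: (6318·234 + 7040·309 + 13845·78 + 10064·77 + 5148·123) / 42415 = 6141814 / 42415 ≈ 144.80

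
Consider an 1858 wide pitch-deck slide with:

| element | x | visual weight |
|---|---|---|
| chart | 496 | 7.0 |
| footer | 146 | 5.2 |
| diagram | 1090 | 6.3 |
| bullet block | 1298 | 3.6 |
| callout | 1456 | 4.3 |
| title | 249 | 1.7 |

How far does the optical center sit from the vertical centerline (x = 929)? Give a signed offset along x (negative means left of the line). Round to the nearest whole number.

Total weight = 7.0 + 5.2 + 6.3 + 3.6 + 4.3 + 1.7 = 28.1.
x: (7.0·496 + 5.2·146 + 6.3·1090 + 3.6·1298 + 4.3·1456 + 1.7·249) / 28.1 = 22455.1 / 28.1 ≈ 799.11
Difference: 799.11 − 929 ≈ -129.89.

≈ -130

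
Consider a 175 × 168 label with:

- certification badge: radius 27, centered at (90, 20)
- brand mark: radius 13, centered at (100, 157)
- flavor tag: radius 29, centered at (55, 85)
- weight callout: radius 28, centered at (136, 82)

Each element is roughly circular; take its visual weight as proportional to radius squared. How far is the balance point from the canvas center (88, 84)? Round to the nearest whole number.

≈ 15

Weights ∝ r²: certification badge 27² = 729, brand mark 13² = 169, flavor tag 29² = 841, weight callout 28² = 784; Σw = 2523.
x-moment: 729·90 + 169·100 + 841·55 + 784·136 = 235389; centroid 235389/2523 ≈ 93.30.
y-moment: 729·20 + 169·157 + 841·85 + 784·82 = 176886; centroid 176886/2523 ≈ 70.11.
Relative to (88, 84): Δ = (5.30, -13.89); |Δ| = √(5.30² + -13.89²) ≈ 14.87.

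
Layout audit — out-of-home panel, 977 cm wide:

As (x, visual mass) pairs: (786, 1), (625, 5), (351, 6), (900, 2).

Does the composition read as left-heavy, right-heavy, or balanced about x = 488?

Total weight = 1 + 5 + 6 + 2 = 14.
x-moment: 1·786 + 5·625 + 6·351 + 2·900 = 7817; centroid 7817/14 ≈ 558.36.
Since 558.4 is right of 488, the composition reads right-heavy.

right-heavy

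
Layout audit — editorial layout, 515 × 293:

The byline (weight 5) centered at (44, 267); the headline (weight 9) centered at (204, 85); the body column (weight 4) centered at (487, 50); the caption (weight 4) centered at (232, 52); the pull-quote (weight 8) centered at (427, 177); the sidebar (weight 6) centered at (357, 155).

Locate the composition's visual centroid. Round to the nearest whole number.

Σw = 5 + 9 + 4 + 4 + 8 + 6 = 36.
x: (5·44 + 9·204 + 4·487 + 4·232 + 8·427 + 6·357) / 36 = 10490 / 36 ≈ 291.39
y: (5·267 + 9·85 + 4·50 + 4·52 + 8·177 + 6·155) / 36 = 4854 / 36 ≈ 134.83

(291, 135)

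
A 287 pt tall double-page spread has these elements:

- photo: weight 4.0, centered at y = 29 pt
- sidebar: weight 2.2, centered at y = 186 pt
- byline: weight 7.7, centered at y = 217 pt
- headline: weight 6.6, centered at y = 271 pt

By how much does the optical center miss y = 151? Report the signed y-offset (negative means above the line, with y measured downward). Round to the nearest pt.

≈ 43 pt

Total weight = 4.0 + 2.2 + 7.7 + 6.6 = 20.5.
y: (4.0·29 + 2.2·186 + 7.7·217 + 6.6·271) / 20.5 = 3984.7 / 20.5 ≈ 194.38
Difference: 194.38 − 151 ≈ 43.38.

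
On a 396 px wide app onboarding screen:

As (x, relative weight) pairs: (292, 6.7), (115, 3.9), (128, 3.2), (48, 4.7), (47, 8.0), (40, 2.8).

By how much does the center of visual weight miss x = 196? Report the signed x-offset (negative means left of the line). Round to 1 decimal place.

Weights sum to 6.7 + 3.9 + 3.2 + 4.7 + 8.0 + 2.8 = 29.3.
x-moment: 6.7·292 + 3.9·115 + 3.2·128 + 4.7·48 + 8.0·47 + 2.8·40 = 3528.1; centroid 3528.1/29.3 ≈ 120.41.
Against x = 196, that's 120.41 − 196 = -75.59.

≈ -75.6 px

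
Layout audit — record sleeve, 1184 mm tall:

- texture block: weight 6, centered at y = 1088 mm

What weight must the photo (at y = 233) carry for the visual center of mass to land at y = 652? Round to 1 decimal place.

w ≈ 6.2

Known: weight 6 with moment 6·1088 = 6528.
Balance at y = 652 requires (6528 + w·233) / (6 + w) = 652.
Solving: w = (652·6 − 6528) / (233 − 652) = -2616 / -419 ≈ 6.24.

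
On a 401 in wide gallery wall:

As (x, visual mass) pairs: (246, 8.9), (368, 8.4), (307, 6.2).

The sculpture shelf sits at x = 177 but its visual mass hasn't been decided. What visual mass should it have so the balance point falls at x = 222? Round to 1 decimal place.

w ≈ 43.7

Fixed elements: Σw = 8.9 + 8.4 + 6.2 = 23.5, Σw·x = 8.9·246 + 8.4·368 + 6.2·307 = 7184.0.
For the centroid to hit 222: (7184.0 + w·177) / (23.5 + w) = 222.
Solving: w = (222·23.5 − 7184.0) / (177 − 222) = -1967.0 / -45 ≈ 43.71.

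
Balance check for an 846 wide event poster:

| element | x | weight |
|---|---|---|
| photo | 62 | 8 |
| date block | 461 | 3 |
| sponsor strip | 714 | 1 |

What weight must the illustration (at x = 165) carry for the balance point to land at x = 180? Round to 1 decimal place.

w ≈ 28.9

Fixed elements: Σw = 8 + 3 + 1 = 12, Σw·x = 8·62 + 3·461 + 1·714 = 2593.
For the centroid to hit 180: (2593 + w·165) / (12 + w) = 180.
Solving: w = (180·12 − 2593) / (165 − 180) = -433 / -15 ≈ 28.87.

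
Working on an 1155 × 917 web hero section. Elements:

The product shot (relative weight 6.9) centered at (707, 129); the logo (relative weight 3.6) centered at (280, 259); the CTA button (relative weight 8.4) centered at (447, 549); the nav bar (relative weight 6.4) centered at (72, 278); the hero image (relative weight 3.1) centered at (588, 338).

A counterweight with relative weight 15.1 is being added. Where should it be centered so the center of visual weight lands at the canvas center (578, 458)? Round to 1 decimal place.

With the counterweight, Σw becomes 6.9 + 3.6 + 8.4 + 6.4 + 3.1 + 15.1 = 43.5.
x: need Σw·x = 43.5·578 = 25143.0. Existing = 6.9·707 + 3.6·280 + 8.4·447 + 6.4·72 + 3.1·588 = 11924.7. Remainder 13218.3 / 15.1 ≈ 875.38.
y: need Σw·y = 43.5·458 = 19923.0. Existing = 6.9·129 + 3.6·259 + 8.4·549 + 6.4·278 + 3.1·338 = 9261.1. Remainder 10661.9 / 15.1 ≈ 706.09.

(875.4, 706.1)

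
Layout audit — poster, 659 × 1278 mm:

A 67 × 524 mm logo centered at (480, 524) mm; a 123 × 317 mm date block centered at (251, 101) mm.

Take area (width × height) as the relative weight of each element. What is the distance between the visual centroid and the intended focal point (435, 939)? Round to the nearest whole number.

Taking area as weight: logo 67·524 = 35108, date block 123·317 = 38991. Sum 74099.
x-moment: 35108·480 + 38991·251 = 26638581; centroid 26638581/74099 ≈ 359.50.
y-moment: 35108·524 + 38991·101 = 22334683; centroid 22334683/74099 ≈ 301.42.
From (435, 939): dx = -75.50, dy = -637.58, so the distance is √(dx²+dy²) ≈ 642.04.

≈ 642 mm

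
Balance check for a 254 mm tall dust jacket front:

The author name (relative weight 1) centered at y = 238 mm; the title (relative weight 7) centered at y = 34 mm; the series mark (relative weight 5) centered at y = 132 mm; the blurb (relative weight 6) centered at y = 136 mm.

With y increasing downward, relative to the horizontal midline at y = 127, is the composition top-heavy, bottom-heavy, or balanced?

top-heavy

Total weight = 1 + 7 + 5 + 6 = 19.
y-moment: 1·238 + 7·34 + 5·132 + 6·136 = 1952; centroid 1952/19 ≈ 102.74.
Since 102.7 is above (smaller y than) 127, the composition reads top-heavy.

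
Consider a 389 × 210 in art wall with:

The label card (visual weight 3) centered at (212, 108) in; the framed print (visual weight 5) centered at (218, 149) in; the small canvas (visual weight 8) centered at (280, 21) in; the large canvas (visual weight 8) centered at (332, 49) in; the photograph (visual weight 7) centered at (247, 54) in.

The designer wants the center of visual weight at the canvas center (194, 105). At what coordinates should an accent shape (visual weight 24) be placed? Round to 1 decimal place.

New total weight: (3 + 5 + 8 + 8 + 7) + 24 = 55.
x: need Σw·x = 55·194 = 10670. Existing = 3·212 + 5·218 + 8·280 + 8·332 + 7·247 = 8351. Remainder 2319 / 24 ≈ 96.62.
y: need Σw·y = 55·105 = 5775. Existing = 3·108 + 5·149 + 8·21 + 8·49 + 7·54 = 2007. Remainder 3768 / 24 ≈ 157.00.

(96.6, 157.0)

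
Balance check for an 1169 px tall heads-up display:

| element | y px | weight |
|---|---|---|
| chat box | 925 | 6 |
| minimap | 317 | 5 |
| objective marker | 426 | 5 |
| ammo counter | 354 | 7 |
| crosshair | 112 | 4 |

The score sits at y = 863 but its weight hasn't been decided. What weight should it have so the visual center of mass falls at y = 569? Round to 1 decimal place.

Existing Σw = 27 (6 + 5 + 5 + 7 + 4); existing moment 6·925 + 5·317 + 5·426 + 7·354 + 4·112 = 12191.
Set Σw·y/Σw = 569: (12191 + 863w) = 569·(27 + w).
So w = (569·27 − 12191)/(863 − 569) = 3172/294 ≈ 10.79.

w ≈ 10.8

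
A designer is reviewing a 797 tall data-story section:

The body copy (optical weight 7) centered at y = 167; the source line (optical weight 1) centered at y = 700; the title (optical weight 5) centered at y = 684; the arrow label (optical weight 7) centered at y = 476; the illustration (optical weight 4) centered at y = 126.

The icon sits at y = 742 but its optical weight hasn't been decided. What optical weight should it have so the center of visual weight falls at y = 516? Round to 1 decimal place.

w ≈ 14.4

Known weights sum to 7 + 1 + 5 + 7 + 4 = 24; their moment is 7·167 + 1·700 + 5·684 + 7·476 + 4·126 = 9125.
Balance at y = 516 requires (9125 + w·742) / (24 + w) = 516.
Rearranging, w·(742 − 516) = 516·24 − 9125 = 3259, so w ≈ 3259/226 = 14.42.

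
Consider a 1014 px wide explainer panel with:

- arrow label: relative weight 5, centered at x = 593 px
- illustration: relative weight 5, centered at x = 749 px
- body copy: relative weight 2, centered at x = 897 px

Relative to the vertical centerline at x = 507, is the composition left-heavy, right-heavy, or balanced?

right-heavy

Σw = 5 + 5 + 2 = 12.
x-moment: 5·593 + 5·749 + 2·897 = 8504; centroid 8504/12 ≈ 708.67.
708.7 vs midline 507 → right-heavy.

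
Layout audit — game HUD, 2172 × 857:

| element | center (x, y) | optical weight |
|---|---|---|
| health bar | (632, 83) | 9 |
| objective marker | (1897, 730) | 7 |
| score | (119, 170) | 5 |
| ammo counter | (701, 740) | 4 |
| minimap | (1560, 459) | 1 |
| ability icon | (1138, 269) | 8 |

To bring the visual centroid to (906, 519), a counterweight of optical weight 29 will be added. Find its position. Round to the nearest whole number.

(829, 704)

New total weight: (9 + 7 + 5 + 4 + 1 + 8) + 29 = 63.
x: need Σw·x = 63·906 = 57078. Existing = 9·632 + 7·1897 + 5·119 + 4·701 + 1·1560 + 8·1138 = 33030. Remainder 24048 / 29 ≈ 829.24.
y: need Σw·y = 63·519 = 32697. Existing = 9·83 + 7·730 + 5·170 + 4·740 + 1·459 + 8·269 = 12278. Remainder 20419 / 29 ≈ 704.10.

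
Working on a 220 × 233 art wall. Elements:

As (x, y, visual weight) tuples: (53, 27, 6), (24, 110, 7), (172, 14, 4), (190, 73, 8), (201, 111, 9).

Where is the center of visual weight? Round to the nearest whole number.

Σw = 6 + 7 + 4 + 8 + 9 = 34.
x: (6·53 + 7·24 + 4·172 + 8·190 + 9·201) / 34 = 4503 / 34 ≈ 132.44
y: (6·27 + 7·110 + 4·14 + 8·73 + 9·111) / 34 = 2571 / 34 ≈ 75.62

(132, 76)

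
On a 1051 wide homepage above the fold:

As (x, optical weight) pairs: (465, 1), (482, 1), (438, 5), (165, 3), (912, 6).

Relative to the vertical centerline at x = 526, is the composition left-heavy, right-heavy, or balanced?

right-heavy

Σw = 1 + 1 + 5 + 3 + 6 = 16.
x-moment: 1·465 + 1·482 + 5·438 + 3·165 + 6·912 = 9104; centroid 9104/16 ≈ 569.00.
Since 569.0 is right of 526, the composition reads right-heavy.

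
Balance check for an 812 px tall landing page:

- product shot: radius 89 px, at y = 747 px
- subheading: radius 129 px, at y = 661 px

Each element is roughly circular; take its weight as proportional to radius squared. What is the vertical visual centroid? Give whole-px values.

y ≈ 689

r² weights: product shot 89² = 7921, subheading 129² = 16641. Total = 24562.
y-moment: 7921·747 + 16641·661 = 16916688; centroid 16916688/24562 ≈ 688.73.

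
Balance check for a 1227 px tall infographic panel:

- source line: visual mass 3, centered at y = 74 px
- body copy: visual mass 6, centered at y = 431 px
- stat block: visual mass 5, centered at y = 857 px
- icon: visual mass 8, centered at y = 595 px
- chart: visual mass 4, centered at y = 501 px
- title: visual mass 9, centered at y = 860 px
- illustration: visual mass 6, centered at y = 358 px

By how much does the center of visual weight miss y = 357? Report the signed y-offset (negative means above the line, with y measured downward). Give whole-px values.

Total weight = 3 + 6 + 5 + 8 + 4 + 9 + 6 = 41.
Σw·y = 23745; ȳ = 23745/41 ≈ 579.15.
Offset from y = 357: 579.15 − 357 ≈ 222.15.

≈ 222 px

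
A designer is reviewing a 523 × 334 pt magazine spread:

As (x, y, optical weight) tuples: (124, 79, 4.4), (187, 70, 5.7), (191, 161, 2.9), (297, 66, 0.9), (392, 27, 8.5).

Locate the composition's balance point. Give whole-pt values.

Weights sum to 4.4 + 5.7 + 2.9 + 0.9 + 8.5 = 22.4.
x-moment: 4.4·124 + 5.7·187 + 2.9·191 + 0.9·297 + 8.5·392 = 5764.7; centroid 5764.7/22.4 ≈ 257.35.
y-moment: 4.4·79 + 5.7·70 + 2.9·161 + 0.9·66 + 8.5·27 = 1502.4; centroid 1502.4/22.4 ≈ 67.07.

(257, 67)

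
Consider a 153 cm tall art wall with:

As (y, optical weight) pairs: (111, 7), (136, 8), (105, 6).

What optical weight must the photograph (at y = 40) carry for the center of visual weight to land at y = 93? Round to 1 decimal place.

Fixed elements: Σw = 7 + 8 + 6 = 21, Σw·y = 7·111 + 8·136 + 6·105 = 2495.
Set Σw·y/Σw = 93: (2495 + 40w) = 93·(21 + w).
Rearranging, w·(40 − 93) = 93·21 − 2495 = -542, so w ≈ -542/-53 = 10.23.

w ≈ 10.2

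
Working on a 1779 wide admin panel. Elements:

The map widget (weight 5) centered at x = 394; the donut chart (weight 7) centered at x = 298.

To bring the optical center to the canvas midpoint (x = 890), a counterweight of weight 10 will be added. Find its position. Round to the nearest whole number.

x ≈ 1552

After adding the counterweight, total weight = 5 + 7 + 10 = 22.
x: need Σw·x = 22·890 = 19580. Existing = 5·394 + 7·298 = 4056. Remainder 15524 / 10 ≈ 1552.40.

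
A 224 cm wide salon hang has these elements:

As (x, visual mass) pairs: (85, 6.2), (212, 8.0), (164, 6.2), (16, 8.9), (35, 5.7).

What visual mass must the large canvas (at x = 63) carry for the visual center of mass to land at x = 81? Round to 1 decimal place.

w ≈ 41.5

Fixed elements: Σw = 6.2 + 8.0 + 6.2 + 8.9 + 5.7 = 35.0, Σw·x = 6.2·85 + 8.0·212 + 6.2·164 + 8.9·16 + 5.7·35 = 3581.7.
Balance at x = 81 requires (3581.7 + w·63) / (35.0 + w) = 81.
So w = (81·35.0 − 3581.7)/(63 − 81) = -746.7/-18 ≈ 41.48.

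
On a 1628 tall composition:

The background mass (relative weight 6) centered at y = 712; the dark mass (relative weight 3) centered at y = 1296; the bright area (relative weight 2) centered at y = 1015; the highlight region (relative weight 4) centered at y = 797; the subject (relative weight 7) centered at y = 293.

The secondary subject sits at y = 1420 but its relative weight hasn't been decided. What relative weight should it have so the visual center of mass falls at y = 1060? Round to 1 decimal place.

w ≈ 21.9

Existing Σw = 22 (6 + 3 + 2 + 4 + 7); existing moment 6·712 + 3·1296 + 2·1015 + 4·797 + 7·293 = 15429.
Set Σw·y/Σw = 1060: (15429 + 1420w) = 1060·(22 + w).
Rearranging, w·(1420 − 1060) = 1060·22 − 15429 = 7891, so w ≈ 7891/360 = 21.92.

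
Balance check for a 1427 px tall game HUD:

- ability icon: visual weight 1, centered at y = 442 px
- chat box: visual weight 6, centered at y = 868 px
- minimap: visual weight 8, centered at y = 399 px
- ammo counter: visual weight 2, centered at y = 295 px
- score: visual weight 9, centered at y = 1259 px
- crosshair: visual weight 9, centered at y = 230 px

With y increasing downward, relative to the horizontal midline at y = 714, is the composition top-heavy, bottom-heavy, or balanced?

Σw = 1 + 6 + 8 + 2 + 9 + 9 = 35.
y-moment: 1·442 + 6·868 + 8·399 + 2·295 + 9·1259 + 9·230 = 22833; centroid 22833/35 ≈ 652.37.
652.4 vs midline 714 → top-heavy.

top-heavy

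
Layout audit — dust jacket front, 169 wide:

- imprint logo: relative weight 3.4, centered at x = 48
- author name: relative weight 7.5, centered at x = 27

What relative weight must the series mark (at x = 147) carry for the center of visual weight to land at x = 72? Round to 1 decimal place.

w ≈ 5.6

Existing Σw = 10.9 (3.4 + 7.5); existing moment 3.4·48 + 7.5·27 = 365.7.
Balance at x = 72 requires (365.7 + w·147) / (10.9 + w) = 72.
So w = (72·10.9 − 365.7)/(147 − 72) = 419.1/75 ≈ 5.59.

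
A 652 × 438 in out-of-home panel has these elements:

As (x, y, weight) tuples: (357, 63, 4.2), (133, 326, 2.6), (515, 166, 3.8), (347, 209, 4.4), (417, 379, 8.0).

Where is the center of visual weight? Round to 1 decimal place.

Total weight = 4.2 + 2.6 + 3.8 + 4.4 + 8.0 = 23.0.
x: (4.2·357 + 2.6·133 + 3.8·515 + 4.4·347 + 8.0·417) / 23.0 = 8665.0 / 23.0 ≈ 376.74
y: (4.2·63 + 2.6·326 + 3.8·166 + 4.4·209 + 8.0·379) / 23.0 = 5694.6 / 23.0 ≈ 247.59

(376.7, 247.6)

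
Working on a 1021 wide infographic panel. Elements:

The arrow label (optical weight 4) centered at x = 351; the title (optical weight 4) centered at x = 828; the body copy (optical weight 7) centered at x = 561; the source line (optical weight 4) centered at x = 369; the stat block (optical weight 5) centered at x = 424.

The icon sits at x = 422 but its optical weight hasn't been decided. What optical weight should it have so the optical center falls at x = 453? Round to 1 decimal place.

Known weights sum to 4 + 4 + 7 + 4 + 5 = 24; their moment is 4·351 + 4·828 + 7·561 + 4·369 + 5·424 = 12239.
Set Σw·x/Σw = 453: (12239 + 422w) = 453·(24 + w).
Rearranging, w·(422 − 453) = 453·24 − 12239 = -1367, so w ≈ -1367/-31 = 44.10.

w ≈ 44.1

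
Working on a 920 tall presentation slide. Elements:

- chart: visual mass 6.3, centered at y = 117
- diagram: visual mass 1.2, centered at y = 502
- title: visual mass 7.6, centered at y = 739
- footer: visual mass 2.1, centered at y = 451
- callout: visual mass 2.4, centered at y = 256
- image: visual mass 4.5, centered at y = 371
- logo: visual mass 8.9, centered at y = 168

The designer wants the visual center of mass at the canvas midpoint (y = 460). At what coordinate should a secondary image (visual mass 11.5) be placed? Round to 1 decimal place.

y ≈ 764.2

After adding the secondary image, total weight = 6.3 + 1.2 + 7.6 + 2.1 + 2.4 + 4.5 + 8.9 + 11.5 = 44.5.
Along y: (11682.1 + 11.5·y) / 44.5 = 460 (existing moment 6.3·117 + 1.2·502 + 7.6·739 + 2.1·451 + 2.4·256 + 4.5·371 + 8.9·168 = 11682.1) ⇒ y = (20470.0 − 11682.1) / 11.5 ≈ 764.17.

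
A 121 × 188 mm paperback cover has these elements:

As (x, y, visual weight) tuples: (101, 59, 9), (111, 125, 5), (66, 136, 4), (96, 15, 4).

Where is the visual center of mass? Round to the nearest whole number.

Total weight = 9 + 5 + 4 + 4 = 22.
Σw·x = 9·101 + 5·111 + 4·66 + 4·96 = 2112, so x̄ = 2112/22 ≈ 96.00.
Σw·y = 9·59 + 5·125 + 4·136 + 4·15 = 1760, so ȳ = 1760/22 ≈ 80.00.

(96, 80)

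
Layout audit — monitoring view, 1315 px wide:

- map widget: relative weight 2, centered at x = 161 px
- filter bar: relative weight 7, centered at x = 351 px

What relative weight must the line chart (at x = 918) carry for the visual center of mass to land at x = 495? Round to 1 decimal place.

Existing Σw = 9 (2 + 7); existing moment 2·161 + 7·351 = 2779.
For the centroid to hit 495: (2779 + w·918) / (9 + w) = 495.
Rearranging, w·(918 − 495) = 495·9 − 2779 = 1676, so w ≈ 1676/423 = 3.96.

w ≈ 4.0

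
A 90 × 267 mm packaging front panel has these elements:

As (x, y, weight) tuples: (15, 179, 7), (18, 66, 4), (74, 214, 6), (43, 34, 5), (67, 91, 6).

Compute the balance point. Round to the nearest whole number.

Weights sum to 7 + 4 + 6 + 5 + 6 = 28.
x: (7·15 + 4·18 + 6·74 + 5·43 + 6·67) / 28 = 1238 / 28 ≈ 44.21
y: (7·179 + 4·66 + 6·214 + 5·34 + 6·91) / 28 = 3517 / 28 ≈ 125.61

(44, 126)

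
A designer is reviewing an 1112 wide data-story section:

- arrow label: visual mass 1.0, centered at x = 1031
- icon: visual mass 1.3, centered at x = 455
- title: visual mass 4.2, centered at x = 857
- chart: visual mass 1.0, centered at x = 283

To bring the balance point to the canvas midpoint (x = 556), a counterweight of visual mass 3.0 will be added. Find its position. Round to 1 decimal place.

x ≈ 111.0

After adding the counterweight, total weight = 1.0 + 1.3 + 4.2 + 1.0 + 3.0 = 10.5.
x: need Σw·x = 10.5·556 = 5838.0. Existing = 1.0·1031 + 1.3·455 + 4.2·857 + 1.0·283 = 5504.9. Remainder 333.1 / 3.0 ≈ 111.03.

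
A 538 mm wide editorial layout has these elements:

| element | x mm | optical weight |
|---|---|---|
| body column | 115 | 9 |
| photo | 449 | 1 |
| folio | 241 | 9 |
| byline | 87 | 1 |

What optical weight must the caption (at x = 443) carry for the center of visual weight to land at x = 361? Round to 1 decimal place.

Existing Σw = 20 (9 + 1 + 9 + 1); existing moment 9·115 + 1·449 + 9·241 + 1·87 = 3740.
Set Σw·x/Σw = 361: (3740 + 443w) = 361·(20 + w).
Solving: w = (361·20 − 3740) / (443 − 361) = 3480 / 82 ≈ 42.44.

w ≈ 42.4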